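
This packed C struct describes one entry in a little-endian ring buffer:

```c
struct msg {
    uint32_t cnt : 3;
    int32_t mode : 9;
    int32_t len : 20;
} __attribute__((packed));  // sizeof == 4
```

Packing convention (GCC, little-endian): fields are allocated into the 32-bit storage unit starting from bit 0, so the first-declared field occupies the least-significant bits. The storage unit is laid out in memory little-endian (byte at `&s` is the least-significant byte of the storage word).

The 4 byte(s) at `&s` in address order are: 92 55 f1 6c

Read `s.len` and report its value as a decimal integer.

446229

[0]=0x92 [1]=0x55 [2]=0xf1 [3]=0x6c (little-endian) → word 0x6cf15592
cnt [0+:3] = (word>>0) & 0x7 = 2
mode [3+:9] = (word>>3) & 0x1ff = 178
len [12+:20] = (word>>12) & 0xfffff = 446229  ←
len signed 20b, MSB=0: value = 446229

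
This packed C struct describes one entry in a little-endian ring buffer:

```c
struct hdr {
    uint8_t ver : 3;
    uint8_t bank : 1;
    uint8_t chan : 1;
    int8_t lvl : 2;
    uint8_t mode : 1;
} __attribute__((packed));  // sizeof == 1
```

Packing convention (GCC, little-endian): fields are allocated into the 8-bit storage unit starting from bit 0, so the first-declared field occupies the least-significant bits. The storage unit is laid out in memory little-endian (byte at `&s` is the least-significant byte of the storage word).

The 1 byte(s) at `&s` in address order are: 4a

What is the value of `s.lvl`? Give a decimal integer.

[0]=0x4a (little-endian) → word 0x4a
ver:3 @ bit 0 → (0x4a>>0)&0x7 = 0x2
bank:1 @ bit 3 → (0x4a>>3)&0x1 = 0x1
chan:1 @ bit 4 → (0x4a>>4)&0x1 = 0x0
lvl:2 @ bit 5 → (0x4a>>5)&0x3 = 0x2  ←
mode:1 @ bit 7 → (0x4a>>7)&0x1 = 0x0
lvl signed 2b, MSB=1: 2 - 4 = -2

-2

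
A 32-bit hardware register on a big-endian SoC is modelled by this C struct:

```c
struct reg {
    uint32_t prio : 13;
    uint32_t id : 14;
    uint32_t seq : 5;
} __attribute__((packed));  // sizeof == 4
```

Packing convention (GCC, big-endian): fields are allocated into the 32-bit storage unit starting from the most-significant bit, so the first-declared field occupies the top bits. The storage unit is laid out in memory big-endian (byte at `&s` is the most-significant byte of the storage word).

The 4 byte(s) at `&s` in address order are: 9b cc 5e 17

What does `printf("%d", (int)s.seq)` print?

23

[0]=0x9b [1]=0xcc [2]=0x5e [3]=0x17 (big-endian) → word 0x9bcc5e17
prio:13 @ bit 19 → (0x9bcc5e17>>19)&0x1fff = 0x1379
id:14 @ bit 5 → (0x9bcc5e17>>5)&0x3fff = 0x22f0
seq:5 @ bit 0 → (0x9bcc5e17>>0)&0x1f = 0x17  ←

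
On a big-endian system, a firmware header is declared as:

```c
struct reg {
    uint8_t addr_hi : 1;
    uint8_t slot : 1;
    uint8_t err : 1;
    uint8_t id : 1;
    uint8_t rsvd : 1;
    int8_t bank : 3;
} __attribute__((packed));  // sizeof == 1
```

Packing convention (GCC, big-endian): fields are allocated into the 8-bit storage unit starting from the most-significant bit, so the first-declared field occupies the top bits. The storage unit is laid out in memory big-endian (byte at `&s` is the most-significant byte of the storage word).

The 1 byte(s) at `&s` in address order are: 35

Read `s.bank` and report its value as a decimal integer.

[0]=0x35 (big-endian) → word 0x35
addr_hi [7+:1] = (word>>7) & 0x1 = 0
slot [6+:1] = (word>>6) & 0x1 = 0
err [5+:1] = (word>>5) & 0x1 = 1
id [4+:1] = (word>>4) & 0x1 = 1
rsvd [3+:1] = (word>>3) & 0x1 = 0
bank [0+:3] = (word>>0) & 0x7 = 5  ←
bank signed 3b, MSB=1: 5 - 8 = -3

-3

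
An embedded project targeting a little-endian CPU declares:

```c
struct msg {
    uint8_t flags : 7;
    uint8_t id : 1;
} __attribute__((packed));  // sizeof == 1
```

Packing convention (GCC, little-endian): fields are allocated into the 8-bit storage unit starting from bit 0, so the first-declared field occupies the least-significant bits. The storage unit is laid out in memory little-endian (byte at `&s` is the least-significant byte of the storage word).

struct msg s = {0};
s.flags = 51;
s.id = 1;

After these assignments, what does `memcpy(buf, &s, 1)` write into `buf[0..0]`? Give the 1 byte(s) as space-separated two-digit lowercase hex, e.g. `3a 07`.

b3

[0+:7] flags=51 & 0x7f = 0x33; word=0x33
[7+:1] id=1 & 0x1 = 0x1; word=0xb3
word = 0xb3 → little-endian bytes:
  [0]=0xb3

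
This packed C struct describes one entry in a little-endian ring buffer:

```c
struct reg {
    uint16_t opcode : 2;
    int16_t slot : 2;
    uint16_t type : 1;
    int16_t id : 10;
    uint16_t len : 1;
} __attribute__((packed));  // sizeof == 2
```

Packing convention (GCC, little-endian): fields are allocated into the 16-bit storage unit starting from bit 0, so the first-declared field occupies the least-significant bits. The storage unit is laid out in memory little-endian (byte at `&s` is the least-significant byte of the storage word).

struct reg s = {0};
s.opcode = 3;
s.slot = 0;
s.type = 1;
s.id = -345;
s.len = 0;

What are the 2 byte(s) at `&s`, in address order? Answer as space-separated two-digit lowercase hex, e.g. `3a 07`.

opcode:2 = 3 → 0x3 << 0 → word 0x0003
slot:2 = 0 → 0x0 << 2 → word 0x0003
type:1 = 1 → 0x1 << 4 → word 0x0013
id:10 = -345 → 0x2a7 << 5 → word 0x54f3
len:1 = 0 → 0x0 << 15 → word 0x54f3
word = 0x54f3 → little-endian bytes:
  [0]=0xf3  [1]=0x54

f3 54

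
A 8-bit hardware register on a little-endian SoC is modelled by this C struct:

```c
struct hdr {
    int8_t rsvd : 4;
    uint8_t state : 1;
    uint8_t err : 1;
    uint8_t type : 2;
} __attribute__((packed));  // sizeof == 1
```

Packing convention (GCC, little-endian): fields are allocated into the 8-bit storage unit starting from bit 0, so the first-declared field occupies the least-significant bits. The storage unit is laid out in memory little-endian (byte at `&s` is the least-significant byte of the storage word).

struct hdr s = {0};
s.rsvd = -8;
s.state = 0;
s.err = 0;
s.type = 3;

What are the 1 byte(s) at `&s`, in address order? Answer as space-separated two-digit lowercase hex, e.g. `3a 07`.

c8

rsvd (4b) val=-8 bits=0x8 at bit 0: 0x08
state (1b) val=0 bits=0x0 at bit 4: 0x08
err (1b) val=0 bits=0x0 at bit 5: 0x08
type (2b) val=3 bits=0x3 at bit 6: 0xc8
word = 0xc8 → little-endian bytes:
  [0]=0xc8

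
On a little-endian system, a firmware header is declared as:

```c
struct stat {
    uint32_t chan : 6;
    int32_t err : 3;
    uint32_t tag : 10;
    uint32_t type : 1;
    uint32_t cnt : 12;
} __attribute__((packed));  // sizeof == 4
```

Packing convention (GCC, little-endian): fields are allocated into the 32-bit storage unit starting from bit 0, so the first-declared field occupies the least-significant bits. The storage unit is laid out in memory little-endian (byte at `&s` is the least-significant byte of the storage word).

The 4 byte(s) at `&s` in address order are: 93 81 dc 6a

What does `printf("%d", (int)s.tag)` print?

[0]=0x93 [1]=0x81 [2]=0xdc [3]=0x6a (little-endian) → word 0x6adc8193
chan [0+:6] = (word>>0) & 0x3f = 19
err [6+:3] = (word>>6) & 0x7 = 6
tag [9+:10] = (word>>9) & 0x3ff = 576  ←
type [19+:1] = (word>>19) & 0x1 = 1
cnt [20+:12] = (word>>20) & 0xfff = 1709

576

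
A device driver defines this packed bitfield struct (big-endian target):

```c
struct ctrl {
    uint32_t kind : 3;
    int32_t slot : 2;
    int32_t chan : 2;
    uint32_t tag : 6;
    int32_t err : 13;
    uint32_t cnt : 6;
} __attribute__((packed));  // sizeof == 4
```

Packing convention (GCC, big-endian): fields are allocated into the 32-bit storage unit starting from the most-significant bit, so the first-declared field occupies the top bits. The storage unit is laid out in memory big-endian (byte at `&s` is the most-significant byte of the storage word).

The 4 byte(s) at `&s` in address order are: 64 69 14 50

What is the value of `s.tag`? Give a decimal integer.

[0]=0x64 [1]=0x69 [2]=0x14 [3]=0x50 (big-endian) → word 0x64691450
kind [29+:3] = (word>>29) & 0x7 = 3
slot [27+:2] = (word>>27) & 0x3 = 0
chan [25+:2] = (word>>25) & 0x3 = 2
tag [19+:6] = (word>>19) & 0x3f = 13  ←
err [6+:13] = (word>>6) & 0x1fff = 1105
cnt [0+:6] = (word>>0) & 0x3f = 16

13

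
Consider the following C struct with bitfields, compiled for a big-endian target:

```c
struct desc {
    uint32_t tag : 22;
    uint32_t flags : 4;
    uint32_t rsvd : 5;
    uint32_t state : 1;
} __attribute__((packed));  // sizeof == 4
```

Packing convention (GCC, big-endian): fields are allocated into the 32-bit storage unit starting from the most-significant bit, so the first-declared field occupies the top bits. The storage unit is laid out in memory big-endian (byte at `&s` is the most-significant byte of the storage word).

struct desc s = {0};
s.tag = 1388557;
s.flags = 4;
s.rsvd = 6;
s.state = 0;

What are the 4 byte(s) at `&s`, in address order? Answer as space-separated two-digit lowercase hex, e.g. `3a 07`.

54 c0 35 0c

tag (22b) val=1388557 bits=0x15300d at bit 10: 0x54c03400
flags (4b) val=4 bits=0x4 at bit 6: 0x54c03500
rsvd (5b) val=6 bits=0x6 at bit 1: 0x54c0350c
state (1b) val=0 bits=0x0 at bit 0: 0x54c0350c
word = 0x54c0350c → big-endian bytes:
  [0]=0x54  [1]=0xc0  [2]=0x35  [3]=0x0c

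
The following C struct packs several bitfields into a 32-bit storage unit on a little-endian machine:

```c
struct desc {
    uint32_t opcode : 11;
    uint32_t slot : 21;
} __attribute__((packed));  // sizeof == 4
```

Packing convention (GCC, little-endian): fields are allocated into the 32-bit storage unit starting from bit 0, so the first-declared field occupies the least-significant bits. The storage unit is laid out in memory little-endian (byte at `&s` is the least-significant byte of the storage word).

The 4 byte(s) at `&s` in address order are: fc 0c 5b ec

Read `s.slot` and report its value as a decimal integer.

[0]=0xfc [1]=0x0c [2]=0x5b [3]=0xec (little-endian) → word 0xec5b0cfc
opcode [0+:11] = (word>>0) & 0x7ff = 1276
slot [11+:21] = (word>>11) & 0x1fffff = 1936225  ←

1936225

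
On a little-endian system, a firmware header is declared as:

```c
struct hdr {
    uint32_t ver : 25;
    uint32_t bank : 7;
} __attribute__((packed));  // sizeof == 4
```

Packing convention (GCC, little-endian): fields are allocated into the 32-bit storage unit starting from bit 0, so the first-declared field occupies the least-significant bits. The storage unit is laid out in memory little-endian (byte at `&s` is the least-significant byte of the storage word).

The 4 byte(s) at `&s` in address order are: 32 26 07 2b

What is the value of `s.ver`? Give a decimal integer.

[0]=0x32 [1]=0x26 [2]=0x07 [3]=0x2b (little-endian) → word 0x2b072632
ver [0+:25] = (word>>0) & 0x1ffffff = 17245746  ←
bank [25+:7] = (word>>25) & 0x7f = 21

17245746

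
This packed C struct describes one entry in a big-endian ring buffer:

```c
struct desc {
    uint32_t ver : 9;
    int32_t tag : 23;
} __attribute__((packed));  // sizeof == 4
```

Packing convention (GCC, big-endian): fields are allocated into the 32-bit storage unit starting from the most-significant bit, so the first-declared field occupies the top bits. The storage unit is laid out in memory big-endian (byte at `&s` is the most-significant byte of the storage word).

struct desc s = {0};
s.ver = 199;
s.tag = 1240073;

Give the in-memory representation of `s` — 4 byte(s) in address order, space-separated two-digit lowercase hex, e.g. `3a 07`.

63 92 ec 09

ver:9 = 199 → 0xc7 << 23 → word 0x63800000
tag:23 = 1240073 → 0x12ec09 << 0 → word 0x6392ec09
word = 0x6392ec09 → big-endian bytes:
  [0]=0x63  [1]=0x92  [2]=0xec  [3]=0x09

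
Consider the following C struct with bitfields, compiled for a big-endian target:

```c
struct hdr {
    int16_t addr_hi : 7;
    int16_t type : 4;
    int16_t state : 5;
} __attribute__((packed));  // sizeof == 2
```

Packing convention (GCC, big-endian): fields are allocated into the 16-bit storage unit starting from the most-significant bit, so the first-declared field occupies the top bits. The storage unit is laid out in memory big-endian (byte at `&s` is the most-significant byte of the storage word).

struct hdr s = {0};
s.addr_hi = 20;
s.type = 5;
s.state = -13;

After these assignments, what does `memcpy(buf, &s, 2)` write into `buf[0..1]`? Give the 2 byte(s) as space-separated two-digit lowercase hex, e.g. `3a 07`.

[9+:7] addr_hi=20 & 0x7f = 0x14; word=0x2800
[5+:4] type=5 & 0xf = 0x5; word=0x28a0
[0+:5] state=-13 & 0x1f = 0x13; word=0x28b3
word = 0x28b3 → big-endian bytes:
  [0]=0x28  [1]=0xb3

28 b3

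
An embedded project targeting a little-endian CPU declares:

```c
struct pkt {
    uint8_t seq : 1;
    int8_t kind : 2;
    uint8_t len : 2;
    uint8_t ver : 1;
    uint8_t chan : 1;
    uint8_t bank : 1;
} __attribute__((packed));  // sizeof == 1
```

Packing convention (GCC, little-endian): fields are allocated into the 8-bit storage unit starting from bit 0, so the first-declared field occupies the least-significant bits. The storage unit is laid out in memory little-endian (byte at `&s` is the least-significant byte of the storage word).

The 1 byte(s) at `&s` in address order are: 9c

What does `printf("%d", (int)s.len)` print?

[0]=0x9c (little-endian) → word 0x9c
seq [0+:1] = (word>>0) & 0x1 = 0
kind [1+:2] = (word>>1) & 0x3 = 2
len [3+:2] = (word>>3) & 0x3 = 3  ←
ver [5+:1] = (word>>5) & 0x1 = 0
chan [6+:1] = (word>>6) & 0x1 = 0
bank [7+:1] = (word>>7) & 0x1 = 1

3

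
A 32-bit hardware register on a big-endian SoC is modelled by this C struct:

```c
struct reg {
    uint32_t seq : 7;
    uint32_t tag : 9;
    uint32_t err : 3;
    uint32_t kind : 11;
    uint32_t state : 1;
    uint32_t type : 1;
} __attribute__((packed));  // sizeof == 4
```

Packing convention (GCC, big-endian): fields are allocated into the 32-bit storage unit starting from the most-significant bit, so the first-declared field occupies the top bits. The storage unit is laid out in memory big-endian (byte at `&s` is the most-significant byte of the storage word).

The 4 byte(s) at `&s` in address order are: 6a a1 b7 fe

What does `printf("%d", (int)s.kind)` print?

1535

[0]=0x6a [1]=0xa1 [2]=0xb7 [3]=0xfe (big-endian) → word 0x6aa1b7fe
seq:7 @ bit 25 → (0x6aa1b7fe>>25)&0x7f = 0x35
tag:9 @ bit 16 → (0x6aa1b7fe>>16)&0x1ff = 0xa1
err:3 @ bit 13 → (0x6aa1b7fe>>13)&0x7 = 0x5
kind:11 @ bit 2 → (0x6aa1b7fe>>2)&0x7ff = 0x5ff  ←
state:1 @ bit 1 → (0x6aa1b7fe>>1)&0x1 = 0x1
type:1 @ bit 0 → (0x6aa1b7fe>>0)&0x1 = 0x0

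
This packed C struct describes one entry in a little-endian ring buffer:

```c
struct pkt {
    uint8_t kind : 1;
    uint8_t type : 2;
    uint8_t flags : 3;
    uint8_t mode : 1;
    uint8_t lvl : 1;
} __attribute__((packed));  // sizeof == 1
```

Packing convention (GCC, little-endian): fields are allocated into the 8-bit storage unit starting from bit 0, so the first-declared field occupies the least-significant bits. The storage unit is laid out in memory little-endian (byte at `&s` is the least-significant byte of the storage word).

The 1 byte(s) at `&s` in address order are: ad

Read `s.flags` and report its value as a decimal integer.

5

[0]=0xad (little-endian) → word 0xad
kind:1 @ bit 0 → (0xad>>0)&0x1 = 0x1
type:2 @ bit 1 → (0xad>>1)&0x3 = 0x2
flags:3 @ bit 3 → (0xad>>3)&0x7 = 0x5  ←
mode:1 @ bit 6 → (0xad>>6)&0x1 = 0x0
lvl:1 @ bit 7 → (0xad>>7)&0x1 = 0x1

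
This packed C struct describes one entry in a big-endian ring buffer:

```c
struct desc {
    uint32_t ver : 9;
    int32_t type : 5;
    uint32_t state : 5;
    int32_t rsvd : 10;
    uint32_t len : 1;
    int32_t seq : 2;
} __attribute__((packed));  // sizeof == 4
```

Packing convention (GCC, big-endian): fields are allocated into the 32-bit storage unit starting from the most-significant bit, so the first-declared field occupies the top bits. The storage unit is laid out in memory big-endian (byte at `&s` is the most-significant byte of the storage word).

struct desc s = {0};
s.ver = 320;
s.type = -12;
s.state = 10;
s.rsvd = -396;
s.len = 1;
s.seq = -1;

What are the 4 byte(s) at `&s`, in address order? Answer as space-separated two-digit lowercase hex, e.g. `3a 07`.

ver:9 = 320 → 0x140 << 23 → word 0xa0000000
type:5 = -12 → 0x14 << 18 → word 0xa0500000
state:5 = 10 → 0xa << 13 → word 0xa0514000
rsvd:10 = -396 → 0x274 << 3 → word 0xa05153a0
len:1 = 1 → 0x1 << 2 → word 0xa05153a4
seq:2 = -1 → 0x3 << 0 → word 0xa05153a7
word = 0xa05153a7 → big-endian bytes:
  [0]=0xa0  [1]=0x51  [2]=0x53  [3]=0xa7

a0 51 53 a7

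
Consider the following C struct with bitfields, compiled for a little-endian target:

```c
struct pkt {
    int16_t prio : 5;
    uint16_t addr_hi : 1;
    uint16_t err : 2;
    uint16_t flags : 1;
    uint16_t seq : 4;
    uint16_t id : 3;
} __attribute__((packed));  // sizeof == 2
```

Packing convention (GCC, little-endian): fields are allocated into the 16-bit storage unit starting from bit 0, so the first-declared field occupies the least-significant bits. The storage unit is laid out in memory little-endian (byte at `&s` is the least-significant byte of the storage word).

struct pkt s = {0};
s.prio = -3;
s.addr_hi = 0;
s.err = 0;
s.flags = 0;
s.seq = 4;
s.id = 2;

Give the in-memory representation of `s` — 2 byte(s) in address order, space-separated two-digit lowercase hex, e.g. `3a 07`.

prio:5 = -3 → 0x1d << 0 → word 0x001d
addr_hi:1 = 0 → 0x0 << 5 → word 0x001d
err:2 = 0 → 0x0 << 6 → word 0x001d
flags:1 = 0 → 0x0 << 8 → word 0x001d
seq:4 = 4 → 0x4 << 9 → word 0x081d
id:3 = 2 → 0x2 << 13 → word 0x481d
word = 0x481d → little-endian bytes:
  [0]=0x1d  [1]=0x48

1d 48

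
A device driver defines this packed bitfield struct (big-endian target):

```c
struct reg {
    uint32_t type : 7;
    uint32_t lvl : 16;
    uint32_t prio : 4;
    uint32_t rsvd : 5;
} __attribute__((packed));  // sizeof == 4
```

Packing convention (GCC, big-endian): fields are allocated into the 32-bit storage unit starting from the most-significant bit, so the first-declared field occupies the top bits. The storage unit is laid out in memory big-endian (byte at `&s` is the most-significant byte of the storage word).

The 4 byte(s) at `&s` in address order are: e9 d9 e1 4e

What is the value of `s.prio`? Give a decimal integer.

[0]=0xe9 [1]=0xd9 [2]=0xe1 [3]=0x4e (big-endian) → word 0xe9d9e14e
type:7 @ bit 25 → (0xe9d9e14e>>25)&0x7f = 0x74
lvl:16 @ bit 9 → (0xe9d9e14e>>9)&0xffff = 0xecf0
prio:4 @ bit 5 → (0xe9d9e14e>>5)&0xf = 0xa  ←
rsvd:5 @ bit 0 → (0xe9d9e14e>>0)&0x1f = 0xe

10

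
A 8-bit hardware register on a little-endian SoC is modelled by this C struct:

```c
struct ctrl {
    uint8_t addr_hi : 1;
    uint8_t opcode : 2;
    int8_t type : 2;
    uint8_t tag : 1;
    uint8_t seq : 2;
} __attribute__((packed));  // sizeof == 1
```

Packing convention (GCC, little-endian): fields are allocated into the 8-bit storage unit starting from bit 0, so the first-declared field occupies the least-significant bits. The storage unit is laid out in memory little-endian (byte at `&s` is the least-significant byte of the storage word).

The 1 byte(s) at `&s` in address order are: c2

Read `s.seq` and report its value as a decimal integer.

[0]=0xc2 (little-endian) → word 0xc2
addr_hi:1 @ bit 0 → (0xc2>>0)&0x1 = 0x0
opcode:2 @ bit 1 → (0xc2>>1)&0x3 = 0x1
type:2 @ bit 3 → (0xc2>>3)&0x3 = 0x0
tag:1 @ bit 5 → (0xc2>>5)&0x1 = 0x0
seq:2 @ bit 6 → (0xc2>>6)&0x3 = 0x3  ←

3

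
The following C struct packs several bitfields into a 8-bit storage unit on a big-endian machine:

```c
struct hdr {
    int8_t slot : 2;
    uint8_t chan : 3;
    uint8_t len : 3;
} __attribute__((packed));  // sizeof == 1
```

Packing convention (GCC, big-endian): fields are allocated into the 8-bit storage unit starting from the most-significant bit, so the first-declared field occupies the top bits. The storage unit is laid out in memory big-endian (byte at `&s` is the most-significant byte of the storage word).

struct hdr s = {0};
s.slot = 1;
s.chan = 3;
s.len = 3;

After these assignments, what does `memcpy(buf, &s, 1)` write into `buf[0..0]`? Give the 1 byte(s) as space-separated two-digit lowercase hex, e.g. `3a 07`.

[6+:2] slot=1 & 0x3 = 0x1; word=0x40
[3+:3] chan=3 & 0x7 = 0x3; word=0x58
[0+:3] len=3 & 0x7 = 0x3; word=0x5b
word = 0x5b → big-endian bytes:
  [0]=0x5b

5b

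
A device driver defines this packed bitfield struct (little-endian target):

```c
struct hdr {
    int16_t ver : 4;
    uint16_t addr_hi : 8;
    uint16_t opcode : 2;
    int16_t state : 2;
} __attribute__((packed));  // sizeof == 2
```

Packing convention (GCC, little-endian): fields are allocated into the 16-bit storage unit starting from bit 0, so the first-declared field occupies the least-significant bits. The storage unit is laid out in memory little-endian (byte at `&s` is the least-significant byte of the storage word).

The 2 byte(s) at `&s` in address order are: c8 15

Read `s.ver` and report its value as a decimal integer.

-8

[0]=0xc8 [1]=0x15 (little-endian) → word 0x15c8
ver:4 @ bit 0 → (0x15c8>>0)&0xf = 0x8  ←
addr_hi:8 @ bit 4 → (0x15c8>>4)&0xff = 0x5c
opcode:2 @ bit 12 → (0x15c8>>12)&0x3 = 0x1
state:2 @ bit 14 → (0x15c8>>14)&0x3 = 0x0
ver signed 4b, MSB=1: 8 - 16 = -8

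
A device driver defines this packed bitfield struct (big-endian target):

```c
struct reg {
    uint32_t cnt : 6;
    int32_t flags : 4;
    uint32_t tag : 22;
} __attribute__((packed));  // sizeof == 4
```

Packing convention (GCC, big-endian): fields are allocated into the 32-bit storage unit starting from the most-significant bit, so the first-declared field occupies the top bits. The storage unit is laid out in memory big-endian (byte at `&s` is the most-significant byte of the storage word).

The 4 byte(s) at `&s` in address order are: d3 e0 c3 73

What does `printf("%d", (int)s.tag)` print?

[0]=0xd3 [1]=0xe0 [2]=0xc3 [3]=0x73 (big-endian) → word 0xd3e0c373
cnt [26+:6] = (word>>26) & 0x3f = 52
flags [22+:4] = (word>>22) & 0xf = 15
tag [0+:22] = (word>>0) & 0x3fffff = 2147187  ←

2147187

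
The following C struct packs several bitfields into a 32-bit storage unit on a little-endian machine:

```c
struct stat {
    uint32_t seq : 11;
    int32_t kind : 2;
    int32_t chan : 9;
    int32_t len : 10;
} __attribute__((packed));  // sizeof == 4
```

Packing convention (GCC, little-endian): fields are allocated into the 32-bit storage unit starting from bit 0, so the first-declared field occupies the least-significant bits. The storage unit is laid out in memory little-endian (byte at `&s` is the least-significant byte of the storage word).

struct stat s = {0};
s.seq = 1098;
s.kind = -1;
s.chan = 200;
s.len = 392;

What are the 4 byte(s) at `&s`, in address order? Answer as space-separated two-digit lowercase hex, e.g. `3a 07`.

4a 1c 19 62

seq (11b) val=1098 bits=0x44a at bit 0: 0x0000044a
kind (2b) val=-1 bits=0x3 at bit 11: 0x00001c4a
chan (9b) val=200 bits=0xc8 at bit 13: 0x00191c4a
len (10b) val=392 bits=0x188 at bit 22: 0x62191c4a
word = 0x62191c4a → little-endian bytes:
  [0]=0x4a  [1]=0x1c  [2]=0x19  [3]=0x62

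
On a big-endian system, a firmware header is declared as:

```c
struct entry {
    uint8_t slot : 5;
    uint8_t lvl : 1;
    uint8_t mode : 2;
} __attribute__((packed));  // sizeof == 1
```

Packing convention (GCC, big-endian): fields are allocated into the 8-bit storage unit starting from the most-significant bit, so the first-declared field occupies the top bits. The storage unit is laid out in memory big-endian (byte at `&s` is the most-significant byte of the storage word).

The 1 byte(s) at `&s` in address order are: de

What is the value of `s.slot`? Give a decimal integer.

27

[0]=0xde (big-endian) → word 0xde
slot [3+:5] = (word>>3) & 0x1f = 27  ←
lvl [2+:1] = (word>>2) & 0x1 = 1
mode [0+:2] = (word>>0) & 0x3 = 2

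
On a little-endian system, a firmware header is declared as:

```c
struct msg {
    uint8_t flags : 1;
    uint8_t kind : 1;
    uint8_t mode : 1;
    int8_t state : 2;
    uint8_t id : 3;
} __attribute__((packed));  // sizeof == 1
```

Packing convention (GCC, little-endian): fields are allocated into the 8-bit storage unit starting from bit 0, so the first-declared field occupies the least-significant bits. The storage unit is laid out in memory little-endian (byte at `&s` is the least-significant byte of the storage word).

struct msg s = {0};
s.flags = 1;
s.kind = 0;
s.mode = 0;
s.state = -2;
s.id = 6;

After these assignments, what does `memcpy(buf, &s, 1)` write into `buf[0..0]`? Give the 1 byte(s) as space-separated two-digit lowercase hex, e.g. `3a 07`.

flags (1b) val=1 bits=0x1 at bit 0: 0x01
kind (1b) val=0 bits=0x0 at bit 1: 0x01
mode (1b) val=0 bits=0x0 at bit 2: 0x01
state (2b) val=-2 bits=0x2 at bit 3: 0x11
id (3b) val=6 bits=0x6 at bit 5: 0xd1
word = 0xd1 → little-endian bytes:
  [0]=0xd1

d1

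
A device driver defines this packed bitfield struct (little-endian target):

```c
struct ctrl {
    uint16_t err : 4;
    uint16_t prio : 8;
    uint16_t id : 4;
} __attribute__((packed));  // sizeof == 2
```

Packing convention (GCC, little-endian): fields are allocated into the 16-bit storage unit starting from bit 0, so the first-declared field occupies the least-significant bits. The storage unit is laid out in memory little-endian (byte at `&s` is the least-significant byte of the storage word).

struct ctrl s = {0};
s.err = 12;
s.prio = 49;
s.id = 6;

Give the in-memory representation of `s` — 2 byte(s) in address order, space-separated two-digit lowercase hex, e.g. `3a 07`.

1c 63

err:4 = 12 → 0xc << 0 → word 0x000c
prio:8 = 49 → 0x31 << 4 → word 0x031c
id:4 = 6 → 0x6 << 12 → word 0x631c
word = 0x631c → little-endian bytes:
  [0]=0x1c  [1]=0x63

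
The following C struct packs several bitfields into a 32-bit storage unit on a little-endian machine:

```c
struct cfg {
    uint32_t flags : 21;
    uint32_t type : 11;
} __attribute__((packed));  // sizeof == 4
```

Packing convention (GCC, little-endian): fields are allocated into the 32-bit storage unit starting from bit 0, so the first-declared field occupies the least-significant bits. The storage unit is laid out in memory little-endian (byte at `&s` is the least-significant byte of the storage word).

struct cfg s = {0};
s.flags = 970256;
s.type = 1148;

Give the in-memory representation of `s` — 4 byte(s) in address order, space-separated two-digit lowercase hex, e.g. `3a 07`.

[0+:21] flags=970256 & 0x1fffff = 0xece10; word=0x000ece10
[21+:11] type=1148 & 0x7ff = 0x47c; word=0x8f8ece10
word = 0x8f8ece10 → little-endian bytes:
  [0]=0x10  [1]=0xce  [2]=0x8e  [3]=0x8f

10 ce 8e 8f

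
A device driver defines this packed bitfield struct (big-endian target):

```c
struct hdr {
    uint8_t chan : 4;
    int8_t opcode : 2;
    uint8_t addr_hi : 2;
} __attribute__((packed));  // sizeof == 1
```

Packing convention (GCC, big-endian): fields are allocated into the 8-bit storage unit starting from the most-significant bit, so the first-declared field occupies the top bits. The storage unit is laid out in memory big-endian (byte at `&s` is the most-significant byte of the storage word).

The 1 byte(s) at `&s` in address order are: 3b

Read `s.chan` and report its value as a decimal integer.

3

[0]=0x3b (big-endian) → word 0x3b
chan:4 @ bit 4 → (0x3b>>4)&0xf = 0x3  ←
opcode:2 @ bit 2 → (0x3b>>2)&0x3 = 0x2
addr_hi:2 @ bit 0 → (0x3b>>0)&0x3 = 0x3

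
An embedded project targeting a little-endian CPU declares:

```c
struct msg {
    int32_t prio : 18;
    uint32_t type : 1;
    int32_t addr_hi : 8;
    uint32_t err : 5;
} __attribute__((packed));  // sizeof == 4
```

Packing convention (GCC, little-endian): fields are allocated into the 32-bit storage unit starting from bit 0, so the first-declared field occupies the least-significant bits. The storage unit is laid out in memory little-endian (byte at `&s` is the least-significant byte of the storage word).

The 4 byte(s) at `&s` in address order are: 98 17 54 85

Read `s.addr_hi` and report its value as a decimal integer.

[0]=0x98 [1]=0x17 [2]=0x54 [3]=0x85 (little-endian) → word 0x85541798
prio:18 @ bit 0 → (0x85541798>>0)&0x3ffff = 0x1798
type:1 @ bit 18 → (0x85541798>>18)&0x1 = 0x1
addr_hi:8 @ bit 19 → (0x85541798>>19)&0xff = 0xaa  ←
err:5 @ bit 27 → (0x85541798>>27)&0x1f = 0x10
addr_hi signed 8b, MSB=1: 170 - 256 = -86

-86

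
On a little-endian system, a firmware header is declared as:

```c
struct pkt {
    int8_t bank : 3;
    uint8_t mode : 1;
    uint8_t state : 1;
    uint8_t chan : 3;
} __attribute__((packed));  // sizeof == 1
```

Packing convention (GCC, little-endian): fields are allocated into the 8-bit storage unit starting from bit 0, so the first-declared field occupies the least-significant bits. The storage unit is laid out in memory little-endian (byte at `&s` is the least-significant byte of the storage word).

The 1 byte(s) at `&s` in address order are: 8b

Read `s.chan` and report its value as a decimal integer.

[0]=0x8b (little-endian) → word 0x8b
bank:3 @ bit 0 → (0x8b>>0)&0x7 = 0x3
mode:1 @ bit 3 → (0x8b>>3)&0x1 = 0x1
state:1 @ bit 4 → (0x8b>>4)&0x1 = 0x0
chan:3 @ bit 5 → (0x8b>>5)&0x7 = 0x4  ←

4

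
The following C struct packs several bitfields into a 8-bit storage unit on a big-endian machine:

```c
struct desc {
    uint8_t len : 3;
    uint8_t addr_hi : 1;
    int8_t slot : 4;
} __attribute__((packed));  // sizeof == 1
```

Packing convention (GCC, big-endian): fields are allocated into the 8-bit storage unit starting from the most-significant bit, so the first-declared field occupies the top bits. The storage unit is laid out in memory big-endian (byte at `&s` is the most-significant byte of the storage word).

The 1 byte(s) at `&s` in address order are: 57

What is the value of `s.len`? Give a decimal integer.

[0]=0x57 (big-endian) → word 0x57
len:3 @ bit 5 → (0x57>>5)&0x7 = 0x2  ←
addr_hi:1 @ bit 4 → (0x57>>4)&0x1 = 0x1
slot:4 @ bit 0 → (0x57>>0)&0xf = 0x7

2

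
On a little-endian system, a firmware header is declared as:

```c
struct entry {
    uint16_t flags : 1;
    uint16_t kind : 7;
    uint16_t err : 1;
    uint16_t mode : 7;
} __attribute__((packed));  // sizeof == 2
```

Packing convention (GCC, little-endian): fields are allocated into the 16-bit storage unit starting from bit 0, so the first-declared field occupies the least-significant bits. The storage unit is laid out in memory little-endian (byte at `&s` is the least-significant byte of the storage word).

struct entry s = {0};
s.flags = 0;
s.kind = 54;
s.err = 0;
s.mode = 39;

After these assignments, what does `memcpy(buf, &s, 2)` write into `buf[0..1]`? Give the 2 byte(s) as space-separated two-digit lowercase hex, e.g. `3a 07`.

[0+:1] flags=0 & 0x1 = 0x0; word=0x0000
[1+:7] kind=54 & 0x7f = 0x36; word=0x006c
[8+:1] err=0 & 0x1 = 0x0; word=0x006c
[9+:7] mode=39 & 0x7f = 0x27; word=0x4e6c
word = 0x4e6c → little-endian bytes:
  [0]=0x6c  [1]=0x4e

6c 4e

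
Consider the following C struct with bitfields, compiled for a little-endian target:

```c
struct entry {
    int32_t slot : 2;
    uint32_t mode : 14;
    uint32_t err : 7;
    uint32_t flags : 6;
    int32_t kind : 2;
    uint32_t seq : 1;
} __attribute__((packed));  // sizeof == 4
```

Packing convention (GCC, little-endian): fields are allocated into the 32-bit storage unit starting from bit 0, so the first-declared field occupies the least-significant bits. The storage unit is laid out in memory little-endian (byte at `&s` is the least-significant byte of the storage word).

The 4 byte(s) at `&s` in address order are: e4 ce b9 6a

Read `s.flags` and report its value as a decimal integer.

[0]=0xe4 [1]=0xce [2]=0xb9 [3]=0x6a (little-endian) → word 0x6ab9cee4
slot [0+:2] = (word>>0) & 0x3 = 0
mode [2+:14] = (word>>2) & 0x3fff = 13241
err [16+:7] = (word>>16) & 0x7f = 57
flags [23+:6] = (word>>23) & 0x3f = 21  ←
kind [29+:2] = (word>>29) & 0x3 = 3
seq [31+:1] = (word>>31) & 0x1 = 0

21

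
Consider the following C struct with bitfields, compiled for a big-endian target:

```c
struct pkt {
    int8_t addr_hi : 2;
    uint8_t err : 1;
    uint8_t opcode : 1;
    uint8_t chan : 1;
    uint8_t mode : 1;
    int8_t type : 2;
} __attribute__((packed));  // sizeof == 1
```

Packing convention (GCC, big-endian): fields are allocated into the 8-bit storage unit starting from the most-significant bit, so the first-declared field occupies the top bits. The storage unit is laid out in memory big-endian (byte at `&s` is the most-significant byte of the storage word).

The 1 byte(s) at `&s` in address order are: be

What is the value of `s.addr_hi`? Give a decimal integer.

[0]=0xbe (big-endian) → word 0xbe
addr_hi:2 @ bit 6 → (0xbe>>6)&0x3 = 0x2  ←
err:1 @ bit 5 → (0xbe>>5)&0x1 = 0x1
opcode:1 @ bit 4 → (0xbe>>4)&0x1 = 0x1
chan:1 @ bit 3 → (0xbe>>3)&0x1 = 0x1
mode:1 @ bit 2 → (0xbe>>2)&0x1 = 0x1
type:2 @ bit 0 → (0xbe>>0)&0x3 = 0x2
addr_hi signed 2b, MSB=1: 2 - 4 = -2

-2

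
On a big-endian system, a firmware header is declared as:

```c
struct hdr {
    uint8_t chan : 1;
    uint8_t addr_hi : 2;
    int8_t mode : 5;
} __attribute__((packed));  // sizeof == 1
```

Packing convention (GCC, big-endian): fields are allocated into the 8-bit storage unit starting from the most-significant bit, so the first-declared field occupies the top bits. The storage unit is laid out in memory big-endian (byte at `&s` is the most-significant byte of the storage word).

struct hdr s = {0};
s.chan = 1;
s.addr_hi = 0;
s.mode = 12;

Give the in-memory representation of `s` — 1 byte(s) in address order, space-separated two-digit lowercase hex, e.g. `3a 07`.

chan:1 = 1 → 0x1 << 7 → word 0x80
addr_hi:2 = 0 → 0x0 << 5 → word 0x80
mode:5 = 12 → 0xc << 0 → word 0x8c
word = 0x8c → big-endian bytes:
  [0]=0x8c

8c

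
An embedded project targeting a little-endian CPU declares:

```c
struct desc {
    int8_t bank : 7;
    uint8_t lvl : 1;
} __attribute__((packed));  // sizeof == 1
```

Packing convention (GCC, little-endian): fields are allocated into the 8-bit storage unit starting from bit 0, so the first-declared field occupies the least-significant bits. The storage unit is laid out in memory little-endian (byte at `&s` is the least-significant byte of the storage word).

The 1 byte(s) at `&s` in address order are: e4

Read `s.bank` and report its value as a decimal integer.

[0]=0xe4 (little-endian) → word 0xe4
bank:7 @ bit 0 → (0xe4>>0)&0x7f = 0x64  ←
lvl:1 @ bit 7 → (0xe4>>7)&0x1 = 0x1
bank signed 7b, MSB=1: 100 - 128 = -28

-28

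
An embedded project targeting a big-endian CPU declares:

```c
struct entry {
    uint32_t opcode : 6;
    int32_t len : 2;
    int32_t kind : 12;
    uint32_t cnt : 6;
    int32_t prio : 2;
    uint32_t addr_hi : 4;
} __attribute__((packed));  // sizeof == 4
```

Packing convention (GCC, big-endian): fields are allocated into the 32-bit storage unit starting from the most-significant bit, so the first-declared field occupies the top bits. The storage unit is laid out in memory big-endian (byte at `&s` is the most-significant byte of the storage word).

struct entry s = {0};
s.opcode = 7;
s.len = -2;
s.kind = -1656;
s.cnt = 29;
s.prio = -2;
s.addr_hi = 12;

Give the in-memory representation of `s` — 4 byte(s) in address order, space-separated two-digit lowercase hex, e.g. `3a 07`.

1e 98 87 6c

opcode (6b) val=7 bits=0x7 at bit 26: 0x1c000000
len (2b) val=-2 bits=0x2 at bit 24: 0x1e000000
kind (12b) val=-1656 bits=0x988 at bit 12: 0x1e988000
cnt (6b) val=29 bits=0x1d at bit 6: 0x1e988740
prio (2b) val=-2 bits=0x2 at bit 4: 0x1e988760
addr_hi (4b) val=12 bits=0xc at bit 0: 0x1e98876c
word = 0x1e98876c → big-endian bytes:
  [0]=0x1e  [1]=0x98  [2]=0x87  [3]=0x6c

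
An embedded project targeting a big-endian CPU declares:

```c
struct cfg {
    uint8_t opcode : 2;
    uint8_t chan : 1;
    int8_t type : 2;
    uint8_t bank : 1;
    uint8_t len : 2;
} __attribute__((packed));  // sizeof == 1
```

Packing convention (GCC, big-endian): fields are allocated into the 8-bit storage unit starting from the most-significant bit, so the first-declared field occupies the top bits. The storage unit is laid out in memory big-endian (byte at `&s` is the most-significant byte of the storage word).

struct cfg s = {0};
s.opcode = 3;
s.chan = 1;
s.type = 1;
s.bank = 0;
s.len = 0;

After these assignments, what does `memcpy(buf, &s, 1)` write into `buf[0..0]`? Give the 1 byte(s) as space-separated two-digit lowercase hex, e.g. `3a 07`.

opcode:2 = 3 → 0x3 << 6 → word 0xc0
chan:1 = 1 → 0x1 << 5 → word 0xe0
type:2 = 1 → 0x1 << 3 → word 0xe8
bank:1 = 0 → 0x0 << 2 → word 0xe8
len:2 = 0 → 0x0 << 0 → word 0xe8
word = 0xe8 → big-endian bytes:
  [0]=0xe8

e8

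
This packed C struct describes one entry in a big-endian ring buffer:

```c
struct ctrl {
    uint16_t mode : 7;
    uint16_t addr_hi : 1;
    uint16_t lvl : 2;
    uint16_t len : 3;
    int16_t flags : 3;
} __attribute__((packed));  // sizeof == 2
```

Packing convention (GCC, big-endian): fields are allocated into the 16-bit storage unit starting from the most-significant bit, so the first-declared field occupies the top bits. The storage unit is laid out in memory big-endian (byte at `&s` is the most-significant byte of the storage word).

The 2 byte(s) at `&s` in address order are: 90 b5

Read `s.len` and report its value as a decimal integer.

6

[0]=0x90 [1]=0xb5 (big-endian) → word 0x90b5
mode:7 @ bit 9 → (0x90b5>>9)&0x7f = 0x48
addr_hi:1 @ bit 8 → (0x90b5>>8)&0x1 = 0x0
lvl:2 @ bit 6 → (0x90b5>>6)&0x3 = 0x2
len:3 @ bit 3 → (0x90b5>>3)&0x7 = 0x6  ←
flags:3 @ bit 0 → (0x90b5>>0)&0x7 = 0x5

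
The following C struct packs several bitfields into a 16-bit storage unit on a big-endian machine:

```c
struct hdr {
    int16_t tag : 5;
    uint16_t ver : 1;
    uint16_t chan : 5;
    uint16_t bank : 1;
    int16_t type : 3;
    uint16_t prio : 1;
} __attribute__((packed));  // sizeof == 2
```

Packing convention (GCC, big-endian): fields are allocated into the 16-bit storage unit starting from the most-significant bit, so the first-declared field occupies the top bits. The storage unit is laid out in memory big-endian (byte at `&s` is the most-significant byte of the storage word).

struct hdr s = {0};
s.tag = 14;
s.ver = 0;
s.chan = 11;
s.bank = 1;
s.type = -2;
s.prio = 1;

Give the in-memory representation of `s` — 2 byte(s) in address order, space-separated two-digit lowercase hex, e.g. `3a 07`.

71 7d

tag:5 = 14 → 0xe << 11 → word 0x7000
ver:1 = 0 → 0x0 << 10 → word 0x7000
chan:5 = 11 → 0xb << 5 → word 0x7160
bank:1 = 1 → 0x1 << 4 → word 0x7170
type:3 = -2 → 0x6 << 1 → word 0x717c
prio:1 = 1 → 0x1 << 0 → word 0x717d
word = 0x717d → big-endian bytes:
  [0]=0x71  [1]=0x7d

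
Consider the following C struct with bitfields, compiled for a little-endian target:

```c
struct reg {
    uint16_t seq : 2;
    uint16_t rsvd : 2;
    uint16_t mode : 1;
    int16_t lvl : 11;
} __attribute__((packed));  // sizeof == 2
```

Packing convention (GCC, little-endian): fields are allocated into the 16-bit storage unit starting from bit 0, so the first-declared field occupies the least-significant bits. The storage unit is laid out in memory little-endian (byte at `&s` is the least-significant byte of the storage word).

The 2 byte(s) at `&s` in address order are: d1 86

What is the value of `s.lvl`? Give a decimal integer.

-970

[0]=0xd1 [1]=0x86 (little-endian) → word 0x86d1
seq:2 @ bit 0 → (0x86d1>>0)&0x3 = 0x1
rsvd:2 @ bit 2 → (0x86d1>>2)&0x3 = 0x0
mode:1 @ bit 4 → (0x86d1>>4)&0x1 = 0x1
lvl:11 @ bit 5 → (0x86d1>>5)&0x7ff = 0x436  ←
lvl signed 11b, MSB=1: 1078 - 2048 = -970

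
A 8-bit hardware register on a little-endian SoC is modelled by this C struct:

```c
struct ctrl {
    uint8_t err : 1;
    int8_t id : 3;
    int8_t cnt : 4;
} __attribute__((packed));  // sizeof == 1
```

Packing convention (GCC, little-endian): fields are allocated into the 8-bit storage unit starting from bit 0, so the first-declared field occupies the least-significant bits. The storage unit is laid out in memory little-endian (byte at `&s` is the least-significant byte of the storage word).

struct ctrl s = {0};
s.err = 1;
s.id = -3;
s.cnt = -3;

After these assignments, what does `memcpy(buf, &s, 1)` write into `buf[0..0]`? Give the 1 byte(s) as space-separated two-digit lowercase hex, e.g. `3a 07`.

db

[0+:1] err=1 & 0x1 = 0x1; word=0x01
[1+:3] id=-3 & 0x7 = 0x5; word=0x0b
[4+:4] cnt=-3 & 0xf = 0xd; word=0xdb
word = 0xdb → little-endian bytes:
  [0]=0xdb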